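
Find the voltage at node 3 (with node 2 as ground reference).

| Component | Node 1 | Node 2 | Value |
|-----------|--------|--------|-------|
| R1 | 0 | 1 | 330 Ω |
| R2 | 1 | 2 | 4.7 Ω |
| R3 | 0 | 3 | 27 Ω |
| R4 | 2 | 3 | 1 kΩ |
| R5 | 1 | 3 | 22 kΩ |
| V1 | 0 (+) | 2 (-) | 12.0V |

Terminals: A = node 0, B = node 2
Nodal analysis, taking node 2 as the 0 V reference.
Source V1 fixes V_0 = 12 V.
KCL at each unknown node (sum of currents leaving = 0; resistances in Ω):
  Node 1: (V_1 - 12)/330 + (V_1 - 0)/4.7 + (V_1 - V_3)/22000 = 0
  Node 3: (V_3 - 12)/27 + (V_3 - 0)/1000 + (V_3 - V_1)/22000 = 0
Collecting terms (coefficients in siemens):
  0.2158·V_1 - 0.00004545·V_3 = 0.03636
  0.03808·V_3 - 0.00004545·V_1 = 0.4444
Determinant D = (0.2158)(0.03808) - (-0.00004545)(-0.00004545) = 0.00822
V_1 = [(0.03636)(0.03808) - (-0.00004545)(0.4444)]/D = 0.1709 V
V_3 = [(0.2158)(0.4444) - (0.03636)(-0.00004545)]/D = 11.67 V
The requested potential is V_3 = 11.67 V.

Final answer: V_3 = 11.67 V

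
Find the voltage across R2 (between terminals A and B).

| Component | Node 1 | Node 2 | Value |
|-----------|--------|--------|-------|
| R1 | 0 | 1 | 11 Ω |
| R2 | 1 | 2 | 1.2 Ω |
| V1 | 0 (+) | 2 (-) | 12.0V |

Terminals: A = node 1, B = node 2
R1 and R2 are in series across V1 (node 0 → node 1 → node 2), and the output A–B is taken across R2, so this is a voltage divider.
Series current: I = V1/(R1 + R2) = 12/(11 + 1.2) = 12/12.2 = 0.9836 A
V_R2 = I × R2 = V1 × R2/(R1 + R2) = 12 × 1.2/12.2 = 1.18 V

Final answer: 1.18 V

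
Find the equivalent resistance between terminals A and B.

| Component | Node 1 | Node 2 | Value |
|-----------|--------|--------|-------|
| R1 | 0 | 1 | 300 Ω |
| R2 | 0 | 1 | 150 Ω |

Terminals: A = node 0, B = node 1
Reduce the network between node 0 (A) and node 1 (B) by series/parallel combination:
  Rp1 = R1 ‖ R2 (parallel, both between nodes 0 and 1) = 1/(1/300 + 1/150) = 100 Ω
R_eq = 100 Ω

Final answer: 100 Ω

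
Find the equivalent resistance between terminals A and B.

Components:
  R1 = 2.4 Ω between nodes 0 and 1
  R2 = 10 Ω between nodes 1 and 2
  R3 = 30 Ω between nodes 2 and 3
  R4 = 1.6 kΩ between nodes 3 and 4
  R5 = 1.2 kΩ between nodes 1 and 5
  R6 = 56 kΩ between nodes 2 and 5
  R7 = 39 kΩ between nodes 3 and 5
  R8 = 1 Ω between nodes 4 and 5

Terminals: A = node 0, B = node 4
The network is not a plain series/parallel combination. Inject a 1 A test current into terminal A (node 0) and return it from terminal B (node 4); then R_eq = V_A / (1 A).
Nodal analysis, taking node 4 as the 0 V reference.
Current source I_test pushes 1 A into node 0 and draws it out of node 4.
KCL at each unknown node (sum of currents leaving = 0; resistances in Ω):
  Node 0: (V_0 - V_1)/2.4 - 1 = 0
  Node 1: (V_1 - V_0)/2.4 + (V_1 - V_2)/10 + (V_1 - V_5)/1200 = 0
  Node 2: (V_2 - V_1)/10 + (V_2 - V_3)/30 + (V_2 - V_5)/56000 = 0
  Node 3: (V_3 - V_2)/30 + (V_3 - 0)/1600 + (V_3 - V_5)/39000 = 0
  Node 5: (V_5 - V_1)/1200 + (V_5 - V_2)/56000 + (V_5 - V_3)/39000 + (V_5 - 0)/1 = 0
Collecting terms (coefficients in siemens):
  0.4167·V_0 - 0.4167·V_1 = 1
  0.5175·V_1 - 0.4167·V_0 - 0.1·V_2 - 0.0008333·V_5 = 0
  0.1334·V_2 - 0.1·V_1 - 0.03333·V_3 - 0.00001786·V_5 = 0
  0.03398·V_3 - 0.03333·V_2 - 0.00002564·V_5 = 0
  1.001·V_5 - 0.0008333·V_1 - 0.00001786·V_2 - 0.00002564·V_3 = 0
Solving these 5 simultaneous equations (Gaussian elimination) gives:
  V_0 = 676.1 V, V_1 = 673.7 V, V_2 = 669.3 V, V_3 = 656.5 V
  V_5 = 0.5897 V
R_eq = V_0 / 1 A = 676.1 Ω

Final answer: 676.1 Ω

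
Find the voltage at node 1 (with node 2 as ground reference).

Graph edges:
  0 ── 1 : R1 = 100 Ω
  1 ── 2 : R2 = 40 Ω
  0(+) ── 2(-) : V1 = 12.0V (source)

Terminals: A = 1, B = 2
Nodal analysis, taking node 2 as the 0 V reference.
Source V1 fixes V_0 = 12 V.
KCL at each unknown node (sum of currents leaving = 0; resistances in Ω):
  Node 1: (V_1 - 12)/100 + (V_1 - 0)/40 = 0
Collecting terms: 0.035 × V_1 = 0.12  =>  V_1 = 3.429 V
The requested potential is V_1 = 3.429 V.

Final answer: V_1 = 3.429 V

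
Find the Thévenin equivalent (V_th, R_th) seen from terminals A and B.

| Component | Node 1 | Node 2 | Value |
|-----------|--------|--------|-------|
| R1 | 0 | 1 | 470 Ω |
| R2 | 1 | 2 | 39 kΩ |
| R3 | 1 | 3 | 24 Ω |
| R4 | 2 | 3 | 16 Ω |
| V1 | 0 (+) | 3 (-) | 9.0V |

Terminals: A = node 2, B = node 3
Step 1 — V_th is the open-circuit voltage V_A - V_B (nothing connected across the terminals).
Nodal analysis, taking node 3 as the 0 V reference.
Source V1 fixes V_0 = 9 V.
KCL at each unknown node (sum of currents leaving = 0; resistances in Ω):
  Node 1: (V_1 - 9)/470 + (V_1 - V_2)/39000 + (V_1 - 0)/24 = 0
  Node 2: (V_2 - V_1)/39000 + (V_2 - 0)/16 = 0
Collecting terms (coefficients in siemens):
  0.04382·V_1 - 0.00002564·V_2 = 0.01915
  0.06253·V_2 - 0.00002564·V_1 = 0
Determinant D = (0.04382)(0.06253) - (-0.00002564)(-0.00002564) = 0.00274
V_1 = [(0.01915)(0.06253) - (-0.00002564)(0)]/D = 0.437 V
V_2 = [(0.04382)(0) - (0.01915)(-0.00002564)]/D = 0.0001792 V
V_th = V_2 - V_3 = 0.0001792 - 0 = 0.0001792 V
Step 2 — R_th: zero the source — replace V1 by a short circuit (node 3 merges into node 0) — and find the resistance seen between A (node 2) and B (node 0).
Reduce the network between node 2 (A) and node 0 (B) by series/parallel combination:
  Rp1 = R1 ‖ R3 (parallel, both between nodes 0 and 1) = 1/(1/470 + 1/24) = 22.83 Ω
  Rs1 = R2 + Rp1 (series, joined only at node 1) = 39000 + 22.83 = 39020 Ω
  Rp2 = R4 ‖ Rs1 (parallel, both between nodes 0 and 2) = 1/(1/16 + 1/39020) = 15.99 Ω
R_th = 15.99 Ω

Final answer: V_th = 0.0001792 V, R_th = 15.99 Ω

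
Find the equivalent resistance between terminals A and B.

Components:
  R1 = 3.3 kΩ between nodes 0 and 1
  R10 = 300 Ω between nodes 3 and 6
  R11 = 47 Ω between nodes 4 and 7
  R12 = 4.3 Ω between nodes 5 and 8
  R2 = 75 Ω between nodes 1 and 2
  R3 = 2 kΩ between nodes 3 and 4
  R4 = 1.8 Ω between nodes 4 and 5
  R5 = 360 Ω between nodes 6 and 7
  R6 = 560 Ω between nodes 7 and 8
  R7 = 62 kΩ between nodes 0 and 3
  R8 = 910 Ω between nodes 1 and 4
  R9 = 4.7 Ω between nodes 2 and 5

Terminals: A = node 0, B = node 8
The network is not a plain series/parallel combination. Inject a 1 A test current into terminal A (node 0) and return it from terminal B (node 8); then R_eq = V_A / (1 A).
Nodal analysis, taking node 8 as the 0 V reference.
Current source I_test pushes 1 A into node 0 and draws it out of node 8.
KCL at each unknown node (sum of currents leaving = 0; resistances in Ω):
  Node 0: (V_0 - V_1)/3300 + (V_0 - V_3)/62000 - 1 = 0
  Node 1: (V_1 - V_0)/3300 + (V_1 - V_2)/75 + (V_1 - V_4)/910 = 0
  Node 2: (V_2 - V_1)/75 + (V_2 - V_5)/4.7 = 0
  Node 3: (V_3 - V_0)/62000 + (V_3 - V_4)/2000 + (V_3 - V_6)/300 = 0
  Node 4: (V_4 - V_1)/910 + (V_4 - V_3)/2000 + (V_4 - V_5)/1.8 + (V_4 - V_7)/47 = 0
  Node 5: (V_5 - V_2)/4.7 + (V_5 - V_4)/1.8 + (V_5 - 0)/4.3 = 0
  Node 6: (V_6 - V_3)/300 + (V_6 - V_7)/360 = 0
  Node 7: (V_7 - V_4)/47 + (V_7 - V_6)/360 + (V_7 - 0)/560 = 0
Collecting terms (coefficients in siemens):
  0.0003192·V_0 - 0.000303·V_1 - 0.00001613·V_3 = 1
  0.01474·V_1 - 0.000303·V_0 - 0.01333·V_2 - 0.001099·V_4 = 0
  0.2261·V_2 - 0.01333·V_1 - 0.2128·V_5 = 0
  0.003849·V_3 - 0.00001613·V_0 - 0.0005·V_4 - 0.003333·V_6 = 0
  0.5784·V_4 - 0.001099·V_1 - 0.0005·V_3 - 0.5556·V_5 - 0.02128·V_7 = 0
  1.001·V_5 - 0.2128·V_2 - 0.5556·V_4 = 0
  0.006111·V_6 - 0.003333·V_3 - 0.002778·V_7 = 0
  0.02584·V_7 - 0.02128·V_4 - 0.002778·V_6 = 0
Solving these 8 simultaneous equations (Gaussian elimination) gives:
  V_0 = 3205 V, V_1 = 73.8 V, V_2 = 8.357 V, V_3 = 30.85 V
  V_4 = 4.466 V, V_5 = 4.256 V, V_6 = 19.45 V, V_7 = 5.768 V
R_eq = V_0 / 1 A = 3205 Ω = 3.205 kΩ

Final answer: 3.205 kΩ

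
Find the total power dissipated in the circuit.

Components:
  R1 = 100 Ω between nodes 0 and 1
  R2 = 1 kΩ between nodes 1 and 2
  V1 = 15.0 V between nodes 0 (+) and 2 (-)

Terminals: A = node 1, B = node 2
Nodal analysis, taking node 2 as the 0 V reference.
Source V1 fixes V_0 = 15 V.
KCL at each unknown node (sum of currents leaving = 0; resistances in Ω):
  Node 1: (V_1 - 15)/100 + (V_1 - 0)/1000 = 0
Collecting terms: 0.011 × V_1 = 0.15  =>  V_1 = 13.64 V
Power in each resistor, P = (ΔV)²/R:
  P_R1 = (15 - 13.64)²/100 = 0.0186 W
  P_R2 = (13.64 - 0)²/1000 = 0.186 W
P_total = P_R1 + P_R2 = 0.2045 W

Final answer: 0.2045 W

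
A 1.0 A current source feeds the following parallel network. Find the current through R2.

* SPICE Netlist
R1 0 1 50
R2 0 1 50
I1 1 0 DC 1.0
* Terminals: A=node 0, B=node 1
All resistors sit directly between nodes 0 and 1, so they are in parallel and share one voltage V; the full source current 1 A splits among them.
1/R_par = 1/50 + 1/50 = 0.04 S  =>  R_par = 25 Ω
V = I × R_par = 1 × 25 = 25 V
I_R2 = V/R2 = 25/50 = 0.5 A

Final answer: 0.5 A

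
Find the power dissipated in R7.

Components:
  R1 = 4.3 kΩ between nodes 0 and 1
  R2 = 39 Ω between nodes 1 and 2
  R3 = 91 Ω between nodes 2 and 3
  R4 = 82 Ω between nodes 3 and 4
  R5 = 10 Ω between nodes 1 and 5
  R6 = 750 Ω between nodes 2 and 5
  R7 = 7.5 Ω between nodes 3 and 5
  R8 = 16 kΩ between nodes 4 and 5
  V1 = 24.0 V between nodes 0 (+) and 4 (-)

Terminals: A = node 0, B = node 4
Nodal analysis, taking node 4 as the 0 V reference.
Source V1 fixes V_0 = 24 V.
KCL at each unknown node (sum of currents leaving = 0; resistances in Ω):
  Node 1: (V_1 - 24)/4300 + (V_1 - V_2)/39 + (V_1 - V_5)/10 = 0
  Node 2: (V_2 - V_1)/39 + (V_2 - V_3)/91 + (V_2 - V_5)/750 = 0
  Node 3: (V_3 - V_2)/91 + (V_3 - 0)/82 + (V_3 - V_5)/7.5 = 0
  Node 5: (V_5 - V_1)/10 + (V_5 - V_2)/750 + (V_5 - V_3)/7.5 + (V_5 - 0)/16000 = 0
Collecting terms (coefficients in siemens):
  0.1259·V_1 - 0.02564·V_2 - 0.1·V_5 = 0.005581
  0.03796·V_2 - 0.02564·V_1 - 0.01099·V_3 - 0.001333·V_5 = 0
  0.1565·V_3 - 0.01099·V_2 - 0.1333·V_5 = 0
  0.2347·V_5 - 0.1·V_1 - 0.001333·V_2 - 0.1333·V_3 = 0
Solving these 4 simultaneous equations (Gaussian elimination) gives:
  V_1 = 0.529 V, V_2 = 0.503 V, V_3 = 0.4451 V, V_5 = 0.4811 V
I_R7 = (V_3 - V_5)/R7 = (0.4451 - 0.4811)/7.5 = -0.004792 A
P_R7 = I_R7² × R7 = (-0.004792)² × 7.5 = 0.0001722 W

Final answer: 0.0001722 W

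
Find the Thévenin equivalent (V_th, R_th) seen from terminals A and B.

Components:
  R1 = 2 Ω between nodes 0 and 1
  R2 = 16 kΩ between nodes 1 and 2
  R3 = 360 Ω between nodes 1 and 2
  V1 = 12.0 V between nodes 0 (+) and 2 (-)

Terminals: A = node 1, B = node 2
Step 1 — V_th is the open-circuit voltage V_A - V_B (nothing connected across the terminals).
Nodal analysis, taking node 2 as the 0 V reference.
Source V1 fixes V_0 = 12 V.
KCL at each unknown node (sum of currents leaving = 0; resistances in Ω):
  Node 1: (V_1 - 12)/2 + (V_1 - 0)/16000 + (V_1 - 0)/360 = 0
Collecting terms: 0.5028 × V_1 = 6  =>  V_1 = 11.93 V
V_th = V_1 - V_2 = 11.93 - 0 = 11.93 V
Step 2 — R_th: zero the source — replace V1 by a short circuit (node 2 merges into node 0) — and find the resistance seen between A (node 1) and B (node 0).
Reduce the network between node 1 (A) and node 0 (B) by series/parallel combination:
  Rp1 = R1 ‖ R2 ‖ R3 (parallel, all between nodes 0 and 1) = 1/(1/2 + 1/16000 + 1/360) = 1.989 Ω
R_th = 1.989 Ω

Final answer: V_th = 11.93 V, R_th = 1.989 Ω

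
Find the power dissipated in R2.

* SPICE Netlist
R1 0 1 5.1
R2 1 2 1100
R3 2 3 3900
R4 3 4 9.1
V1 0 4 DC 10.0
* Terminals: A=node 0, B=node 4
Nodal analysis, taking node 4 as the 0 V reference.
Source V1 fixes V_0 = 10 V.
KCL at each unknown node (sum of currents leaving = 0; resistances in Ω):
  Node 1: (V_1 - 10)/5.1 + (V_1 - V_2)/1100 = 0
  Node 2: (V_2 - V_1)/1100 + (V_2 - V_3)/3900 = 0
  Node 3: (V_3 - V_2)/3900 + (V_3 - 0)/9.1 = 0
Collecting terms (coefficients in siemens):
  0.197·V_1 - 0.0009091·V_2 = 1.961
  0.001166·V_2 - 0.0009091·V_1 - 0.0002564·V_3 = 0
  0.1101·V_3 - 0.0002564·V_2 = 0
Solving these 3 simultaneous equations (Gaussian elimination) gives:
  V_1 = 9.99 V, V_2 = 7.796 V, V_3 = 0.01815 V
I_R2 = (V_1 - V_2)/R2 = (9.99 - 7.796)/1100 = 0.001994 A
P_R2 = I_R2² × R2 = (0.001994)² × 1100 = 0.004375 W

Final answer: 0.004375 W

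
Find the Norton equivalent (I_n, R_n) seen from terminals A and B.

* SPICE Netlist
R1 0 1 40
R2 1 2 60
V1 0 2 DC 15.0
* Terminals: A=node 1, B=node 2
Find the Thévenin equivalent first; then I_n = V_th/R_th and R_n = R_th.
Step 1 — V_th is the open-circuit voltage V_A - V_B (nothing connected across the terminals).
Nodal analysis, taking node 2 as the 0 V reference.
Source V1 fixes V_0 = 15 V.
KCL at each unknown node (sum of currents leaving = 0; resistances in Ω):
  Node 1: (V_1 - 15)/40 + (V_1 - 0)/60 = 0
Collecting terms: 0.04167 × V_1 = 0.375  =>  V_1 = 9 V
V_th = V_1 - V_2 = 9 - 0 = 9 V
Step 2 — R_th: zero the source — replace V1 by a short circuit (node 2 merges into node 0) — and find the resistance seen between A (node 1) and B (node 0).
Reduce the network between node 1 (A) and node 0 (B) by series/parallel combination:
  Rp1 = R1 ‖ R2 (parallel, both between nodes 0 and 1) = 1/(1/40 + 1/60) = 24 Ω
R_th = 24 Ω
I_n = V_th/R_th = 9/24 = 0.375 A, and R_n = R_th = 24 Ω

Final answer: I_n = 0.375 A, R_n = 24 Ω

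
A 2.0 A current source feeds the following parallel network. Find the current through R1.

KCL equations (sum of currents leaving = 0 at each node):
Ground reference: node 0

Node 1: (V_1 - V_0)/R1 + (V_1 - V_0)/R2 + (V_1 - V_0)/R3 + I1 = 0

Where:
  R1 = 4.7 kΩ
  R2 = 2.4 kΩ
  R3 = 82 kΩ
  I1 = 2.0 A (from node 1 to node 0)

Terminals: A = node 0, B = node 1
All resistors sit directly between nodes 0 and 1, so they are in parallel and share one voltage V; the full source current 2 A splits among them.
1/R_par = 1/4700 + 1/2400 + 1/82000 = 0.0006416 S  =>  R_par = 1559 Ω
V = I × R_par = 2 × 1559 = 3117 V
I_R1 = V/R1 = 3117/4700 = 0.6632 A

Final answer: 0.6632 A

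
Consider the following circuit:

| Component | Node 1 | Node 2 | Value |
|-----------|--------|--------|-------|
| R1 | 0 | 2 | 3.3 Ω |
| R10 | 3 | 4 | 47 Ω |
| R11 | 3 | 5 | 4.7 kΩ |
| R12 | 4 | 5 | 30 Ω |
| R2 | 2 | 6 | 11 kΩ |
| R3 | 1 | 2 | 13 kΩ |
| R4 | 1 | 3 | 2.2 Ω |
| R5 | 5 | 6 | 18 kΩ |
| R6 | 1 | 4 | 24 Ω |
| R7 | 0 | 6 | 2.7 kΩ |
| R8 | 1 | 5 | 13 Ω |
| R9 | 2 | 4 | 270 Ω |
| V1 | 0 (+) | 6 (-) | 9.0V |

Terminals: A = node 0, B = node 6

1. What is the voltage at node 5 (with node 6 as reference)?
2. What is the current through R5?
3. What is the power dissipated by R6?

Nodal analysis, taking node 6 as the 0 V reference.
Source V1 fixes V_0 = 9 V.
KCL at each unknown node (sum of currents leaving = 0; resistances in Ω):
  Node 1: (V_1 - V_2)/13000 + (V_1 - V_3)/2.2 + (V_1 - V_4)/24 + (V_1 - V_5)/13 = 0
  Node 2: (V_2 - 9)/3.3 + (V_2 - 0)/11000 + (V_2 - V_1)/13000 + (V_2 - V_4)/270 = 0
  Node 3: (V_3 - V_1)/2.2 + (V_3 - V_4)/47 + (V_3 - V_5)/4700 = 0
  Node 4: (V_4 - V_1)/24 + (V_4 - V_2)/270 + (V_4 - V_3)/47 + (V_4 - V_5)/30 = 0
  Node 5: (V_5 - 0)/18000 + (V_5 - V_1)/13 + (V_5 - V_3)/4700 + (V_5 - V_4)/30 = 0
Collecting terms (coefficients in siemens):
  0.5732·V_1 - 0.00007692·V_2 - 0.4545·V_3 - 0.04167·V_4 - 0.07692·V_5 = 0
  0.3069·V_2 - 0.00007692·V_1 - 0.003704·V_4 = 2.727
  0.476·V_3 - 0.4545·V_1 - 0.02128·V_4 - 0.0002128·V_5 = 0
  0.09998·V_4 - 0.04167·V_1 - 0.003704·V_2 - 0.02128·V_3 - 0.03333·V_5 = 0
  0.1105·V_5 - 0.07692·V_1 - 0.0002128·V_3 - 0.03333·V_4 = 0
Solving these 5 simultaneous equations (Gaussian elimination) gives:
  V_1 = 8.862 V, V_2 = 8.996 V, V_3 = 8.862 V, V_4 = 8.866 V
  V_5 = 8.858 V
Part 1:
  Read off the nodal solution: V_5 = 8.858 V
Part 2:
  I_R5 = (V_5 - V_6)/R5 = (8.858 - 0)/18000 = 0.0004921 A
  Magnitude: I_R5 = 0.0004921 A
Part 3:
  I_R6 = (V_1 - V_4)/R6 = (8.862 - 8.866)/24 = -0.0001629 A
  P_R6 = I_R6² × R6 = (-0.0001629)² × 24 = 0.0000006367 W

Final answers:
1. V_5 = 8.858 V
2. I_R5 = 0.0004921 A
3. P_R6 = 6.367e-07 W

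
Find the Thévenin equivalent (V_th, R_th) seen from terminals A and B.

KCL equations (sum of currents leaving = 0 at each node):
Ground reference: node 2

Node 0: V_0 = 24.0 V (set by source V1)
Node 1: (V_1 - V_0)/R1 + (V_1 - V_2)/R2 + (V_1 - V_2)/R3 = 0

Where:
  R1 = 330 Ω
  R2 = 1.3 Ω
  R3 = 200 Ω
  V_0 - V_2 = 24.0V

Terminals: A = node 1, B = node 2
Step 1 — V_th is the open-circuit voltage V_A - V_B (nothing connected across the terminals).
Nodal analysis, taking node 2 as the 0 V reference.
Source V1 fixes V_0 = 24 V.
KCL at each unknown node (sum of currents leaving = 0; resistances in Ω):
  Node 1: (V_1 - 24)/330 + (V_1 - 0)/1.3 + (V_1 - 0)/200 = 0
Collecting terms: 0.7773 × V_1 = 0.07273  =>  V_1 = 0.09357 V
V_th = V_1 - V_2 = 0.09357 - 0 = 0.09357 V
Step 2 — R_th: zero the source — replace V1 by a short circuit (node 2 merges into node 0) — and find the resistance seen between A (node 1) and B (node 0).
Reduce the network between node 1 (A) and node 0 (B) by series/parallel combination:
  Rp1 = R1 ‖ R2 ‖ R3 (parallel, all between nodes 0 and 1) = 1/(1/330 + 1/1.3 + 1/200) = 1.287 Ω
R_th = 1.287 Ω

Final answer: V_th = 0.09357 V, R_th = 1.287 Ω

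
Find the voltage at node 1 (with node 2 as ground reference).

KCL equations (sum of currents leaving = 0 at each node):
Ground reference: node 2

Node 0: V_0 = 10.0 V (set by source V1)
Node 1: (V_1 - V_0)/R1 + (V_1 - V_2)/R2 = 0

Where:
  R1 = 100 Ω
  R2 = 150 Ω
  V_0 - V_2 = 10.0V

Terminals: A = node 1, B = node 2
Nodal analysis, taking node 2 as the 0 V reference.
Source V1 fixes V_0 = 10 V.
KCL at each unknown node (sum of currents leaving = 0; resistances in Ω):
  Node 1: (V_1 - 10)/100 + (V_1 - 0)/150 = 0
Collecting terms: 0.01667 × V_1 = 0.1  =>  V_1 = 6 V
The requested potential is V_1 = 6 V.

Final answer: V_1 = 6 V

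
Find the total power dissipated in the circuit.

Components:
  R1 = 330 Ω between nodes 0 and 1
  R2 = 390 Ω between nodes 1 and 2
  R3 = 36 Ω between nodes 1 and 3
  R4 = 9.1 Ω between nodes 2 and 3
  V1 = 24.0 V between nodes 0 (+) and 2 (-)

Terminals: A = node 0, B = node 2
Nodal analysis, taking node 2 as the 0 V reference.
Source V1 fixes V_0 = 24 V.
KCL at each unknown node (sum of currents leaving = 0; resistances in Ω):
  Node 1: (V_1 - 24)/330 + (V_1 - 0)/390 + (V_1 - V_3)/36 = 0
  Node 3: (V_3 - V_1)/36 + (V_3 - 0)/9.1 = 0
Collecting terms (coefficients in siemens):
  0.03337·V_1 - 0.02778·V_3 = 0.07273
  0.1377·V_3 - 0.02778·V_1 = 0
Determinant D = (0.03337)(0.1377) - (-0.02778)(-0.02778) = 0.003823
V_1 = [(0.07273)(0.1377) - (-0.02778)(0)]/D = 2.619 V
V_3 = [(0.03337)(0) - (0.07273)(-0.02778)]/D = 0.5285 V
Power in each resistor, P = (ΔV)²/R:
  P_R1 = (24 - 2.619)²/330 = 1.385 W
  P_R2 = (2.619 - 0)²/390 = 0.01759 W
  P_R3 = (2.619 - 0.5285)²/36 = 0.1214 W
  P_R4 = (0 - 0.5285)²/9.1 = 0.03069 W
P_total = P_R1 + P_R2 + P_R3 + P_R4 = 1.555 W

Final answer: 1.555 W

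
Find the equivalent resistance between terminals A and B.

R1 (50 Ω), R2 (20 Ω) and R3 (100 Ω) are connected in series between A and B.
Reduce the network between node 0 (A) and node 3 (B) by series/parallel combination:
  Rs1 = R1 + R2 (series, joined only at node 1) = 50 + 20 = 70 Ω
  Rs2 = R3 + Rs1 (series, joined only at node 2) = 100 + 70 = 170 Ω
R_eq = 170 Ω

Final answer: 170 Ω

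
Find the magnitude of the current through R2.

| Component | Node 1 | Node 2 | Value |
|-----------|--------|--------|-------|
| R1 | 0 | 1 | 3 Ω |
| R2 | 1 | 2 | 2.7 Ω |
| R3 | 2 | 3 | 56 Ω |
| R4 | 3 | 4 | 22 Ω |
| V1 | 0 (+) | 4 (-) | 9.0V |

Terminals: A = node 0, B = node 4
Nodal analysis, taking node 4 as the 0 V reference.
Source V1 fixes V_0 = 9 V.
KCL at each unknown node (sum of currents leaving = 0; resistances in Ω):
  Node 1: (V_1 - 9)/3 + (V_1 - V_2)/2.7 = 0
  Node 2: (V_2 - V_1)/2.7 + (V_2 - V_3)/56 = 0
  Node 3: (V_3 - V_2)/56 + (V_3 - 0)/22 = 0
Collecting terms (coefficients in siemens):
  0.7037·V_1 - 0.3704·V_2 = 3
  0.3882·V_2 - 0.3704·V_1 - 0.01786·V_3 = 0
  0.06331·V_3 - 0.01786·V_2 = 0
Solving these 3 simultaneous equations (Gaussian elimination) gives:
  V_1 = 8.677 V, V_2 = 8.387 V, V_3 = 2.366 V
I_R2 = (V_1 - V_2)/R2 = (8.677 - 8.387)/2.7 = 0.1075 A
|I_R2| = 0.1075 A

Final answer: |I_R2| = 0.1075 A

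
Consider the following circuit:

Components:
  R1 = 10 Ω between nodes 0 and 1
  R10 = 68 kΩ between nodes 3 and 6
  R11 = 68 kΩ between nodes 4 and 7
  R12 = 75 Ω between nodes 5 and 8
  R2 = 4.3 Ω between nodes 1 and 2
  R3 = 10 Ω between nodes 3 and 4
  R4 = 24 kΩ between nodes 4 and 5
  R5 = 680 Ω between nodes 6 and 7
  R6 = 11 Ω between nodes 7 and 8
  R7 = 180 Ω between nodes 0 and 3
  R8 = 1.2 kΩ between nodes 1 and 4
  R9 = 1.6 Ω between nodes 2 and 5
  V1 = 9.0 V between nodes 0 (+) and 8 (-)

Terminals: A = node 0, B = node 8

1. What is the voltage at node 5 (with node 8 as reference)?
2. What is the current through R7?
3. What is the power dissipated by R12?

Nodal analysis, taking node 8 as the 0 V reference.
Source V1 fixes V_0 = 9 V.
KCL at each unknown node (sum of currents leaving = 0; resistances in Ω):
  Node 1: (V_1 - 9)/10 + (V_1 - V_2)/4.3 + (V_1 - V_4)/1200 = 0
  Node 2: (V_2 - V_1)/4.3 + (V_2 - V_5)/1.6 = 0
  Node 3: (V_3 - V_4)/10 + (V_3 - 9)/180 + (V_3 - V_6)/68000 = 0
  Node 4: (V_4 - V_3)/10 + (V_4 - V_5)/24000 + (V_4 - V_1)/1200 + (V_4 - V_7)/68000 = 0
  Node 5: (V_5 - V_4)/24000 + (V_5 - V_2)/1.6 + (V_5 - 0)/75 = 0
  Node 6: (V_6 - V_7)/680 + (V_6 - V_3)/68000 = 0
  Node 7: (V_7 - V_6)/680 + (V_7 - 0)/11 + (V_7 - V_4)/68000 = 0
Collecting terms (coefficients in siemens):
  0.3334·V_1 - 0.2326·V_2 - 0.0008333·V_4 = 0.9
  0.8576·V_2 - 0.2326·V_1 - 0.625·V_5 = 0
  0.1056·V_3 - 0.1·V_4 - 0.00001471·V_6 = 0.05
  0.1009·V_4 - 0.0008333·V_1 - 0.1·V_3 - 0.00004167·V_5 - 0.00001471·V_7 = 0
  0.6384·V_5 - 0.625·V_2 - 0.00004167·V_4 = 0
  0.001485·V_6 - 0.00001471·V_3 - 0.001471·V_7 = 0
  0.09239·V_7 - 0.00001471·V_4 - 0.001471·V_6 = 0
Solving these 7 simultaneous equations (Gaussian elimination) gives:
  V_1 = 8.016 V, V_2 = 7.59 V, V_3 = 8.823 V, V_4 = 8.815 V
  V_5 = 7.432 V, V_6 = 0.09017 V, V_7 = 0.002838 V
Part 1:
  Read off the nodal solution: V_5 = 7.432 V
Part 2:
  I_R7 = (V_0 - V_3)/R7 = (9 - 8.823)/180 = 0.0009811 A
  Magnitude: I_R7 = 0.0009811 A
Part 3:
  I_R12 = (V_5 - V_8)/R12 = (7.432 - 0)/75 = 0.09909 A
  P_R12 = I_R12² × R12 = (0.09909)² × 75 = 0.7365 W

Final answers:
1. V_5 = 7.432 V
2. I_R7 = 0.0009811 A
3. P_R12 = 0.7365 W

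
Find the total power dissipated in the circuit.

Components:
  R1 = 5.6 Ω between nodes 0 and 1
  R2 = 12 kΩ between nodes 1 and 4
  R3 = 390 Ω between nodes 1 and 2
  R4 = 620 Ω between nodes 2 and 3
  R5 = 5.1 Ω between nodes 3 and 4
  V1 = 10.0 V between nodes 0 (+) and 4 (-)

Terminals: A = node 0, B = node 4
Nodal analysis, taking node 4 as the 0 V reference.
Source V1 fixes V_0 = 10 V.
KCL at each unknown node (sum of currents leaving = 0; resistances in Ω):
  Node 1: (V_1 - 10)/5.6 + (V_1 - 0)/12000 + (V_1 - V_2)/390 = 0
  Node 2: (V_2 - V_1)/390 + (V_2 - V_3)/620 = 0
  Node 3: (V_3 - V_2)/620 + (V_3 - 0)/5.1 = 0
Collecting terms (coefficients in siemens):
  0.1812·V_1 - 0.002564·V_2 = 1.786
  0.004177·V_2 - 0.002564·V_1 - 0.001613·V_3 = 0
  0.1977·V_3 - 0.001613·V_2 = 0
Solving these 3 simultaneous equations (Gaussian elimination) gives:
  V_1 = 9.941 V, V_2 = 6.121 V, V_3 = 0.04994 V
Power in each resistor, P = (ΔV)²/R:
  P_R1 = (10 - 9.941)²/5.6 = 0.0006317 W
  P_R2 = (9.941 - 0)²/12000 = 0.008234 W
  P_R3 = (9.941 - 6.121)²/390 = 0.0374 W
  P_R4 = (6.121 - 0.04994)²/620 = 0.05946 W
  P_R5 = (0.04994 - 0)²/5.1 = 0.0004891 W
P_total = P_R1 + P_R2 + P_R3 + P_R4 + P_R5 = 0.1062 W

Final answer: 0.1062 W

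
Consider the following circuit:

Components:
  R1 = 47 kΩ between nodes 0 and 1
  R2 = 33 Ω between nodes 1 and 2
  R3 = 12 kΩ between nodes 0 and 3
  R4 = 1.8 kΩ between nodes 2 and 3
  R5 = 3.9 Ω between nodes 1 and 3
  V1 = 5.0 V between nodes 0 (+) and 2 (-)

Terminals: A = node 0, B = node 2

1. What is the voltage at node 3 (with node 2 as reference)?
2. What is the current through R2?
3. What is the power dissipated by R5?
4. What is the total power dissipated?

Nodal analysis, taking node 2 as the 0 V reference.
Source V1 fixes V_0 = 5 V.
KCL at each unknown node (sum of currents leaving = 0; resistances in Ω):
  Node 1: (V_1 - 5)/47000 + (V_1 - 0)/33 + (V_1 - V_3)/3.9 = 0
  Node 3: (V_3 - 5)/12000 + (V_3 - 0)/1800 + (V_3 - V_1)/3.9 = 0
Collecting terms (coefficients in siemens):
  0.2867·V_1 - 0.2564·V_3 = 0.0001064
  0.257·V_3 - 0.2564·V_1 = 0.0004167
Determinant D = (0.2867)(0.257) - (-0.2564)(-0.2564) = 0.007959
V_1 = [(0.0001064)(0.257) - (-0.2564)(0.0004167)]/D = 0.01686 V
V_3 = [(0.2867)(0.0004167) - (0.0001064)(-0.2564)]/D = 0.01844 V
Part 1:
  Read off the nodal solution: V_3 = 0.01844 V
Part 2:
  I_R2 = (V_1 - V_2)/R2 = (0.01686 - 0)/33 = 0.0005109 A
  Magnitude: I_R2 = 0.0005109 A
Part 3:
  I_R5 = (V_1 - V_3)/R5 = (0.01686 - 0.01844)/3.9 = -0.0004049 A
  P_R5 = I_R5² × R5 = (-0.0004049)² × 3.9 = 0.0000006393 W
Part 4:
  Power in each resistor, P = (ΔV)²/R:
    P_R1 = (5 - 0.01686)²/47000 = 0.0005283 W
    P_R2 = (0.01686 - 0)²/33 = 0.000008614 W
    P_R3 = (5 - 0.01844)²/12000 = 0.002068 W
    P_R4 = (0 - 0.01844)²/1800 = 0.0000001889 W
    P_R5 = (0.01686 - 0.01844)²/3.9 = 0.0000006393 W
  P_total = P_R1 + P_R2 + P_R3 + P_R4 + P_R5 = 0.002606 W

Final answers:
1. V_3 = 0.01844 V
2. I_R2 = 0.0005109 A
3. P_R5 = 6.393e-07 W
4. P_total = 0.002606 W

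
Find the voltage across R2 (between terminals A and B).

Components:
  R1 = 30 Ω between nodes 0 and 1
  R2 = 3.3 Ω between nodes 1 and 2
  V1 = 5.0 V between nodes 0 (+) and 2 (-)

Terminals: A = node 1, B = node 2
R1 and R2 are in series across V1 (node 0 → node 1 → node 2), and the output A–B is taken across R2, so this is a voltage divider.
Series current: I = V1/(R1 + R2) = 5/(30 + 3.3) = 5/33.3 = 0.1502 A
V_R2 = I × R2 = V1 × R2/(R1 + R2) = 5 × 3.3/33.3 = 0.4955 V

Final answer: 0.4955 V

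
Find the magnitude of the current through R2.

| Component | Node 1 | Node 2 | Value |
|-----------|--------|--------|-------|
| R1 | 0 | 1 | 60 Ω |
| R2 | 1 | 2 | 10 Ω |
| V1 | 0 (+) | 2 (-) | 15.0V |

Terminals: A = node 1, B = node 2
Nodal analysis, taking node 2 as the 0 V reference.
Source V1 fixes V_0 = 15 V.
KCL at each unknown node (sum of currents leaving = 0; resistances in Ω):
  Node 1: (V_1 - 15)/60 + (V_1 - 0)/10 = 0
Collecting terms: 0.1167 × V_1 = 0.25  =>  V_1 = 2.143 V
I_R2 = (V_1 - V_2)/R2 = (2.143 - 0)/10 = 0.2143 A
|I_R2| = 0.2143 A

Final answer: |I_R2| = 0.2143 A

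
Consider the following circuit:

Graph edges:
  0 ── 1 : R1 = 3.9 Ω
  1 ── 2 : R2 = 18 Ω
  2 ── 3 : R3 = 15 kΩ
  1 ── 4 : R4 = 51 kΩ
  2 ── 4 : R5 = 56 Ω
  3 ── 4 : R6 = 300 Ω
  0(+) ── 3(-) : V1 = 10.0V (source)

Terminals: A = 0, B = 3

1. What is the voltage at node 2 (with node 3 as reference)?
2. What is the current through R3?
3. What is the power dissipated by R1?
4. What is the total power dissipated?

Nodal analysis, taking node 3 as the 0 V reference.
Source V1 fixes V_0 = 10 V.
KCL at each unknown node (sum of currents leaving = 0; resistances in Ω):
  Node 1: (V_1 - 10)/3.9 + (V_1 - V_2)/18 + (V_1 - V_4)/51000 = 0
  Node 2: (V_2 - V_1)/18 + (V_2 - 0)/15000 + (V_2 - V_4)/56 = 0
  Node 4: (V_4 - V_1)/51000 + (V_4 - V_2)/56 + (V_4 - 0)/300 = 0
Collecting terms (coefficients in siemens):
  0.312·V_1 - 0.05556·V_2 - 0.00001961·V_4 = 2.564
  0.07348·V_2 - 0.05556·V_1 - 0.01786·V_4 = 0
  0.02121·V_4 - 0.00001961·V_1 - 0.01786·V_2 = 0
Solving these 3 simultaneous equations (Gaussian elimination) gives:
  V_1 = 9.894 V, V_2 = 9.408 V, V_4 = 7.93 V
Part 1:
  Read off the nodal solution: V_2 = 9.408 V
Part 2:
  I_R3 = (V_2 - V_3)/R3 = (9.408 - 0)/15000 = 0.0006272 A
  Magnitude: I_R3 = 0.0006272 A
Part 3:
  I_R1 = (V_0 - V_1)/R1 = (10 - 9.894)/3.9 = 0.02706 A
  P_R1 = I_R1² × R1 = (0.02706)² × 3.9 = 0.002856 W
Part 4:
  Power in each resistor, P = (ΔV)²/R:
    P_R1 = (10 - 9.894)²/3.9 = 0.002856 W
    P_R2 = (9.894 - 9.408)²/18 = 0.01314 W
    P_R3 = (9.408 - 0)²/15000 = 0.005901 W
    P_R4 = (9.894 - 7.93)²/51000 = 0.00007567 W
    P_R5 = (9.408 - 7.93)²/56 = 0.03901 W
    P_R6 = (0 - 7.93)²/300 = 0.2096 W
  P_total = P_R1 + P_R2 + P_R3 + P_R4 + P_R5 + P_R6 = 0.2706 W

Final answers:
1. V_2 = 9.408 V
2. I_R3 = 0.0006272 A
3. P_R1 = 0.002856 W
4. P_total = 0.2706 W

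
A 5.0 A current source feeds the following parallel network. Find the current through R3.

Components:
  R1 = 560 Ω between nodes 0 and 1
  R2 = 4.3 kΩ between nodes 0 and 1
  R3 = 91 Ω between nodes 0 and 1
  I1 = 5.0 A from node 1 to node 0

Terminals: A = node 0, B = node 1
All resistors sit directly between nodes 0 and 1, so they are in parallel and share one voltage V; the full source current 5 A splits among them.
1/R_par = 1/560 + 1/4300 + 1/91 = 0.01301 S  =>  R_par = 76.88 Ω
V = I × R_par = 5 × 76.88 = 384.4 V
I_R3 = V/R3 = 384.4/91 = 4.224 A

Final answer: 4.224 A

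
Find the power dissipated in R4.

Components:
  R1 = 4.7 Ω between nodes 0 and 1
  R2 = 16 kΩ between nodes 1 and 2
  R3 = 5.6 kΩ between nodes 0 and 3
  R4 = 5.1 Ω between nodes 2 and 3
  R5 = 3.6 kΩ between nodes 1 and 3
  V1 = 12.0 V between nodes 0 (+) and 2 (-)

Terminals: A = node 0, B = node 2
Nodal analysis, taking node 2 as the 0 V reference.
Source V1 fixes V_0 = 12 V.
KCL at each unknown node (sum of currents leaving = 0; resistances in Ω):
  Node 1: (V_1 - 12)/4.7 + (V_1 - 0)/16000 + (V_1 - V_3)/3600 = 0
  Node 3: (V_3 - 12)/5600 + (V_3 - 0)/5.1 + (V_3 - V_1)/3600 = 0
Collecting terms (coefficients in siemens):
  0.2131·V_1 - 0.0002778·V_3 = 2.553
  0.1965·V_3 - 0.0002778·V_1 = 0.002143
Determinant D = (0.2131)(0.1965) - (-0.0002778)(-0.0002778) = 0.04188
V_1 = [(2.553)(0.1965) - (-0.0002778)(0.002143)]/D = 11.98 V
V_3 = [(0.2131)(0.002143) - (2.553)(-0.0002778)]/D = 0.02784 V
I_R4 = (V_2 - V_3)/R4 = (0 - 0.02784)/5.1 = -0.005458 A
P_R4 = I_R4² × R4 = (-0.005458)² × 5.1 = 0.0001519 W

Final answer: 0.0001519 W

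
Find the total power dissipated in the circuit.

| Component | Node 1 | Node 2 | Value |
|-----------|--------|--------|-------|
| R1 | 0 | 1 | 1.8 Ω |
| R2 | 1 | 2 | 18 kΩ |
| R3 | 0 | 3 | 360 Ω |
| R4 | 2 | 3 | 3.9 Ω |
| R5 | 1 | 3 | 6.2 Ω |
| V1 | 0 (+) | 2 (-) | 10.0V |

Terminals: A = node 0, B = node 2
Nodal analysis, taking node 2 as the 0 V reference.
Source V1 fixes V_0 = 10 V.
KCL at each unknown node (sum of currents leaving = 0; resistances in Ω):
  Node 1: (V_1 - 10)/1.8 + (V_1 - 0)/18000 + (V_1 - V_3)/6.2 = 0
  Node 3: (V_3 - 10)/360 + (V_3 - 0)/3.9 + (V_3 - V_1)/6.2 = 0
Collecting terms (coefficients in siemens):
  0.7169·V_1 - 0.1613·V_3 = 5.556
  0.4205·V_3 - 0.1613·V_1 = 0.02778
Determinant D = (0.7169)(0.4205) - (-0.1613)(-0.1613) = 0.2754
V_1 = [(5.556)(0.4205) - (-0.1613)(0.02778)]/D = 8.498 V
V_3 = [(0.7169)(0.02778) - (5.556)(-0.1613)]/D = 3.326 V
Power in each resistor, P = (ΔV)²/R:
  P_R1 = (10 - 8.498)²/1.8 = 1.254 W
  P_R2 = (8.498 - 0)²/18000 = 0.004012 W
  P_R3 = (10 - 3.326)²/360 = 0.1237 W
  P_R4 = (0 - 3.326)²/3.9 = 2.836 W
  P_R5 = (8.498 - 3.326)²/6.2 = 4.314 W
P_total = P_R1 + P_R2 + P_R3 + P_R4 + P_R5 = 8.532 W

Final answer: 8.532 W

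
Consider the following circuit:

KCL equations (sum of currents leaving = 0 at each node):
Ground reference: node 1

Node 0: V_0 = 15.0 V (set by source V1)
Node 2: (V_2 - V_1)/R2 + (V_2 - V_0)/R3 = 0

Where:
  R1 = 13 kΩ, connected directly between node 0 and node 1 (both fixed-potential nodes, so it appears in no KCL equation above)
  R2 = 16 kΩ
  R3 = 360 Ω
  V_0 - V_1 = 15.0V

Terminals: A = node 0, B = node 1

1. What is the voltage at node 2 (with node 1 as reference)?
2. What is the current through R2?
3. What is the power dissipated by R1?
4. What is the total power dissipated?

Nodal analysis, taking node 1 as the 0 V reference.
Source V1 fixes V_0 = 15 V.
KCL at each unknown node (sum of currents leaving = 0; resistances in Ω):
  Node 2: (V_2 - 0)/16000 + (V_2 - 15)/360 = 0
Collecting terms: 0.00284 × V_2 = 0.04167  =>  V_2 = 14.67 V
Part 1:
  Read off the nodal solution: V_2 = 14.67 V
Part 2:
  I_R2 = (V_1 - V_2)/R2 = (0 - 14.67)/16000 = -0.0009169 A
  Magnitude: I_R2 = 0.0009169 A
Part 3:
  I_R1 = (V_0 - V_1)/R1 = (15 - 0)/13000 = 0.001154 A
  P_R1 = I_R1² × R1 = (0.001154)² × 13000 = 0.01731 W
Part 4:
  Power in each resistor, P = (ΔV)²/R:
    P_R1 = (15 - 0)²/13000 = 0.01731 W
    P_R2 = (0 - 14.67)²/16000 = 0.01345 W
    P_R3 = (15 - 14.67)²/360 = 0.0003026 W
  P_total = P_R1 + P_R2 + P_R3 = 0.03106 W

Final answers:
1. V_2 = 14.67 V
2. I_R2 = 0.0009169 A
3. P_R1 = 0.01731 W
4. P_total = 0.03106 W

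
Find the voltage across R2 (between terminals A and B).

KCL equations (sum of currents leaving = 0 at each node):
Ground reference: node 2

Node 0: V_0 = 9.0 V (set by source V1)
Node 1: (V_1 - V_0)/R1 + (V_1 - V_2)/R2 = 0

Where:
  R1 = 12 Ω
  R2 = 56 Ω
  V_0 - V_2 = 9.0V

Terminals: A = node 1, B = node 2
R1 and R2 are in series across V1 (node 0 → node 1 → node 2), and the output A–B is taken across R2, so this is a voltage divider.
Series current: I = V1/(R1 + R2) = 9/(12 + 56) = 9/68 = 0.1324 A
V_R2 = I × R2 = V1 × R2/(R1 + R2) = 9 × 56/68 = 7.412 V

Final answer: 7.412 V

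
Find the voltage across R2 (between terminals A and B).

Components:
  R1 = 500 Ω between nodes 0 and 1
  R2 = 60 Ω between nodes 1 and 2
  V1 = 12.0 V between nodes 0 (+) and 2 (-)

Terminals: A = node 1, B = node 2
R1 and R2 are in series across V1 (node 0 → node 1 → node 2), and the output A–B is taken across R2, so this is a voltage divider.
Series current: I = V1/(R1 + R2) = 12/(500 + 60) = 12/560 = 0.02143 A
V_R2 = I × R2 = V1 × R2/(R1 + R2) = 12 × 60/560 = 1.286 V

Final answer: 1.286 V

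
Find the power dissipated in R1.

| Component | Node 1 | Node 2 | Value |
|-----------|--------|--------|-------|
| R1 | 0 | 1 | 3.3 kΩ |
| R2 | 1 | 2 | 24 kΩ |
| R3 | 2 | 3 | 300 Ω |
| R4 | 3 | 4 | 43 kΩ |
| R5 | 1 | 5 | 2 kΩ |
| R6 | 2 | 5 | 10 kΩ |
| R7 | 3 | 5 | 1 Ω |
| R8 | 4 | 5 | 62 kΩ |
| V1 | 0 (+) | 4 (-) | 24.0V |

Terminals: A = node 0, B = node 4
Nodal analysis, taking node 4 as the 0 V reference.
Source V1 fixes V_0 = 24 V.
KCL at each unknown node (sum of currents leaving = 0; resistances in Ω):
  Node 1: (V_1 - 24)/3300 + (V_1 - V_2)/24000 + (V_1 - V_5)/2000 = 0
  Node 2: (V_2 - V_1)/24000 + (V_2 - V_3)/300 + (V_2 - V_5)/10000 = 0
  Node 3: (V_3 - V_2)/300 + (V_3 - 0)/43000 + (V_3 - V_5)/1 = 0
  Node 5: (V_5 - V_1)/2000 + (V_5 - V_2)/10000 + (V_5 - V_3)/1 + (V_5 - 0)/62000 = 0
Collecting terms (coefficients in siemens):
  0.0008447·V_1 - 0.00004167·V_2 - 0.0005·V_5 = 0.007273
  0.003475·V_2 - 0.00004167·V_1 - 0.003333·V_3 - 0.0001·V_5 = 0
  1.003·V_3 - 0.003333·V_2 - 1·V_5 = 0
  1.001·V_5 - 0.0005·V_1 - 0.0001·V_2 - 1·V_3 = 0
Solving these 4 simultaneous equations (Gaussian elimination) gives:
  V_1 = 21.41 V, V_2 = 19.97 V, V_3 = 19.95 V, V_5 = 19.95 V
I_R1 = (V_0 - V_1)/R1 = (24 - 21.41)/3300 = 0.0007859 A
P_R1 = I_R1² × R1 = (0.0007859)² × 3300 = 0.002038 W

Final answer: 0.002038 W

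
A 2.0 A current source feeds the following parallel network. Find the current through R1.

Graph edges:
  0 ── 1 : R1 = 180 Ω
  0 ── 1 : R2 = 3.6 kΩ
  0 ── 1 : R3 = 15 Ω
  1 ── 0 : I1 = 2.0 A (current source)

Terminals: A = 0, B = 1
All resistors sit directly between nodes 0 and 1, so they are in parallel and share one voltage V; the full source current 2 A splits among them.
1/R_par = 1/180 + 1/3600 + 1/15 = 0.0725 S  =>  R_par = 13.79 Ω
V = I × R_par = 2 × 13.79 = 27.59 V
I_R1 = V/R1 = 27.59/180 = 0.1533 A

Final answer: 0.1533 A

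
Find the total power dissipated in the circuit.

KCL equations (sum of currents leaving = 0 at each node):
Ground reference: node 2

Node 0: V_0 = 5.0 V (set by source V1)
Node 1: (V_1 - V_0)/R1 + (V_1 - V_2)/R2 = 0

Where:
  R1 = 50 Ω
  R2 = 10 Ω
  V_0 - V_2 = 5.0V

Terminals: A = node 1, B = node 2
Nodal analysis, taking node 2 as the 0 V reference.
Source V1 fixes V_0 = 5 V.
KCL at each unknown node (sum of currents leaving = 0; resistances in Ω):
  Node 1: (V_1 - 5)/50 + (V_1 - 0)/10 = 0
Collecting terms: 0.12 × V_1 = 0.1  =>  V_1 = 0.8333 V
Power in each resistor, P = (ΔV)²/R:
  P_R1 = (5 - 0.8333)²/50 = 0.3472 W
  P_R2 = (0.8333 - 0)²/10 = 0.06944 W
P_total = P_R1 + P_R2 = 0.4167 W

Final answer: 0.4167 W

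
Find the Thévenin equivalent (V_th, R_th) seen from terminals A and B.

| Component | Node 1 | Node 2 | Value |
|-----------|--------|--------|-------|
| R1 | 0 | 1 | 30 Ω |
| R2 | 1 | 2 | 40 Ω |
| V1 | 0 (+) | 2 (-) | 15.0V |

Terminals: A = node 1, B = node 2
Step 1 — V_th is the open-circuit voltage V_A - V_B (nothing connected across the terminals).
Nodal analysis, taking node 2 as the 0 V reference.
Source V1 fixes V_0 = 15 V.
KCL at each unknown node (sum of currents leaving = 0; resistances in Ω):
  Node 1: (V_1 - 15)/30 + (V_1 - 0)/40 = 0
Collecting terms: 0.05833 × V_1 = 0.5  =>  V_1 = 8.571 V
V_th = V_1 - V_2 = 8.571 - 0 = 8.571 V
Step 2 — R_th: zero the source — replace V1 by a short circuit (node 2 merges into node 0) — and find the resistance seen between A (node 1) and B (node 0).
Reduce the network between node 1 (A) and node 0 (B) by series/parallel combination:
  Rp1 = R1 ‖ R2 (parallel, both between nodes 0 and 1) = 1/(1/30 + 1/40) = 17.14 Ω
R_th = 17.14 Ω

Final answer: V_th = 8.571 V, R_th = 17.14 Ω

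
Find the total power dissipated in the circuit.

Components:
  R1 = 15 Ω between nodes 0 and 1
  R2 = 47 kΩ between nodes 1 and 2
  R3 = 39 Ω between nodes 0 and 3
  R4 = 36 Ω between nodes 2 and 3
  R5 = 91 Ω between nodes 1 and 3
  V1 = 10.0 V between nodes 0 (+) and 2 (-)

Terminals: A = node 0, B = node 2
Nodal analysis, taking node 2 as the 0 V reference.
Source V1 fixes V_0 = 10 V.
KCL at each unknown node (sum of currents leaving = 0; resistances in Ω):
  Node 1: (V_1 - 10)/15 + (V_1 - 0)/47000 + (V_1 - V_3)/91 = 0
  Node 3: (V_3 - 10)/39 + (V_3 - 0)/36 + (V_3 - V_1)/91 = 0
Collecting terms (coefficients in siemens):
  0.07768·V_1 - 0.01099·V_3 = 0.6667
  0.06441·V_3 - 0.01099·V_1 = 0.2564
Determinant D = (0.07768)(0.06441) - (-0.01099)(-0.01099) = 0.004882
V_1 = [(0.6667)(0.06441) - (-0.01099)(0.2564)]/D = 9.372 V
V_3 = [(0.07768)(0.2564) - (0.6667)(-0.01099)]/D = 5.58 V
Power in each resistor, P = (ΔV)²/R:
  P_R1 = (10 - 9.372)²/15 = 0.02629 W
  P_R2 = (9.372 - 0)²/47000 = 0.001869 W
  P_R3 = (10 - 5.58)²/39 = 0.5009 W
  P_R4 = (0 - 5.58)²/36 = 0.8649 W
  P_R5 = (9.372 - 5.58)²/91 = 0.158 W
P_total = P_R1 + P_R2 + P_R3 + P_R4 + P_R5 = 1.552 W

Final answer: 1.552 W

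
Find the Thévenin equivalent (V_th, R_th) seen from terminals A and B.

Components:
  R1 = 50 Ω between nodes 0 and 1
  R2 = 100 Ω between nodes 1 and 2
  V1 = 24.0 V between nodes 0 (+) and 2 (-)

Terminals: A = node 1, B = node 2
Step 1 — V_th is the open-circuit voltage V_A - V_B (nothing connected across the terminals).
Nodal analysis, taking node 2 as the 0 V reference.
Source V1 fixes V_0 = 24 V.
KCL at each unknown node (sum of currents leaving = 0; resistances in Ω):
  Node 1: (V_1 - 24)/50 + (V_1 - 0)/100 = 0
Collecting terms: 0.03 × V_1 = 0.48  =>  V_1 = 16 V
V_th = V_1 - V_2 = 16 - 0 = 16 V
Step 2 — R_th: zero the source — replace V1 by a short circuit (node 2 merges into node 0) — and find the resistance seen between A (node 1) and B (node 0).
Reduce the network between node 1 (A) and node 0 (B) by series/parallel combination:
  Rp1 = R1 ‖ R2 (parallel, both between nodes 0 and 1) = 1/(1/50 + 1/100) = 33.33 Ω
R_th = 33.33 Ω

Final answer: V_th = 16 V, R_th = 33.33 Ω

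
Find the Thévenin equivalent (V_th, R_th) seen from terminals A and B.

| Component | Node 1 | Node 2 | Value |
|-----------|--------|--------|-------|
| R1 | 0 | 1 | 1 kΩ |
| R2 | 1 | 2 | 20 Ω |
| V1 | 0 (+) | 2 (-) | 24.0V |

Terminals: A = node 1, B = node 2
Step 1 — V_th is the open-circuit voltage V_A - V_B (nothing connected across the terminals).
Nodal analysis, taking node 2 as the 0 V reference.
Source V1 fixes V_0 = 24 V.
KCL at each unknown node (sum of currents leaving = 0; resistances in Ω):
  Node 1: (V_1 - 24)/1000 + (V_1 - 0)/20 = 0
Collecting terms: 0.051 × V_1 = 0.024  =>  V_1 = 0.4706 V
V_th = V_1 - V_2 = 0.4706 - 0 = 0.4706 V
Step 2 — R_th: zero the source — replace V1 by a short circuit (node 2 merges into node 0) — and find the resistance seen between A (node 1) and B (node 0).
Reduce the network between node 1 (A) and node 0 (B) by series/parallel combination:
  Rp1 = R1 ‖ R2 (parallel, both between nodes 0 and 1) = 1/(1/1000 + 1/20) = 19.61 Ω
R_th = 19.61 Ω

Final answer: V_th = 0.4706 V, R_th = 19.61 Ω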